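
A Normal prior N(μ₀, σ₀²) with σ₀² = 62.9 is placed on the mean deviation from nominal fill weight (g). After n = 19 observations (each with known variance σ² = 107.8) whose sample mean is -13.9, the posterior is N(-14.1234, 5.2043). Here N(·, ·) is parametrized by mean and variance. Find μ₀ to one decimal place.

The posterior mean is a precision-weighted average: μ_n = (τ₀μ₀ + τ_data·x̄)/(τ₀+τ_data), with τ₀=1/σ₀² and τ_data=n/σ².
Here τ₀ = 1/62.9 = 0.015898 and τ_data = 19/107.8 = 0.176252, so τ_n = 0.192150.
Rearranging for μ₀: μ₀ = (μ_n·τ_n − τ_data·x̄)/τ₀ = (-14.1234·0.192150 − 0.176252·-13.9) / 0.015898 = -0.263909/0.015898 ≈ -16.6.

μ₀ = -16.6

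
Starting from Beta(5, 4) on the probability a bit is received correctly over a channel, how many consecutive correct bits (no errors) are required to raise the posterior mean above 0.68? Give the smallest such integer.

k = 4

After k correct bits and 0 errors the posterior is Beta(5+k, 4), with mean (5+k)/(5+4+k).
Set (5+k)/(9+k) > 0.68 and solve: k > (0.68·9 − 5)/(1 − 0.68) = 3.500.
The smallest integer exceeding 3.500 is 4, and checking k=4: (9)/(13) = 0.6923 > 0.68.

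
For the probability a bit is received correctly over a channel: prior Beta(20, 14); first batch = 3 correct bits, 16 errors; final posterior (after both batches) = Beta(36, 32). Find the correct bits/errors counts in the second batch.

Because Beta–binomial updating is additive in the counts, the combined data contributed (α_post−α_prior, β_post−β_prior) successes and failures.
Total across both batches: 36−20=16 correct bits, 32−14=18 errors.
Subtract the first batch: 16−3=13 correct bits and 18−16=2 errors.

13 correct bits and 2 errors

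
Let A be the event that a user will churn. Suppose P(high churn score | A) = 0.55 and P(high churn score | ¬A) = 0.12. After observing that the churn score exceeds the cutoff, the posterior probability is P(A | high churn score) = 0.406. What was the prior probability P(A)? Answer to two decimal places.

P(A) = 0.13

In odds form, posterior odds = prior odds × likelihood ratio, so prior odds = posterior odds ÷ LR.
Posterior odds = 0.406/(1−0.406) = 0.6835. LR = 0.55/0.12 = 4.5833.
Prior odds = 0.6835/4.5833 = 0.1491, so P(A) = 0.1491/(1+0.1491) ≈ 0.13.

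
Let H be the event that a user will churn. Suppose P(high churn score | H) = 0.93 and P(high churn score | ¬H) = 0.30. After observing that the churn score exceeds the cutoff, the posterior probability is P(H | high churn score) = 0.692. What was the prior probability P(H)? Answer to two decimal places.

P(H) = 0.42

In odds form, posterior odds = prior odds × likelihood ratio, so prior odds = posterior odds ÷ LR.
Posterior odds = 0.692/(1−0.692) = 2.2468. LR = 0.93/0.30 = 3.1000.
Prior odds = 2.2468/3.1000 = 0.7248, so P(H) = 0.7248/(1+0.7248) ≈ 0.42.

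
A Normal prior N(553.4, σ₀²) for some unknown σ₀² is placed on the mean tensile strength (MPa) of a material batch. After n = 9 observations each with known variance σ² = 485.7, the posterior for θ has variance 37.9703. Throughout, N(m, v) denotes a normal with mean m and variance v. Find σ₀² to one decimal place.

For the Normal–Normal model with known σ², precisions add: τ_n = τ₀ + n/σ².
So 1/σ₀² = 1/37.9703 − 9/485.7 = 0.026336 − 0.018530 = 0.007806.
Hence σ₀² = 1/0.007806 ≈ 128.1.

σ₀² = 128.1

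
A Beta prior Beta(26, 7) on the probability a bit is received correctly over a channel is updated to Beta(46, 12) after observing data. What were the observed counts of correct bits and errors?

20 correct bits and 5 errors

Under Beta–binomial conjugacy the posterior parameters are (a+s, b+f).
Match parameters: s=46−26=20, f=12−7=5.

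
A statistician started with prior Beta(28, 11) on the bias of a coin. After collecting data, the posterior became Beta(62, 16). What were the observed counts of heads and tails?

34 heads and 5 tails

Under Beta–binomial conjugacy the posterior parameters are (a+s, b+f).
Match parameters: s=62−28=34, f=16−11=5.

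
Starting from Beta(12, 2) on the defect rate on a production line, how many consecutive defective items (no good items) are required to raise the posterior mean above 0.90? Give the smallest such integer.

k = 7

After k defective items and 0 good items the posterior is Beta(12+k, 2), with mean (12+k)/(12+2+k).
Set (12+k)/(14+k) > 0.90 and solve: k > (0.90·14 − 12)/(1 − 0.90) = 6.000.
The smallest integer exceeding 6.000 is 7.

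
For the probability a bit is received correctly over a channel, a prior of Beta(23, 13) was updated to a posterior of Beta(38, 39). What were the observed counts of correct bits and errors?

15 correct bits and 26 errors

Under Beta–binomial conjugacy the posterior parameters are (α+s, β+f).
Match parameters: s=38−23=15, f=39−13=26.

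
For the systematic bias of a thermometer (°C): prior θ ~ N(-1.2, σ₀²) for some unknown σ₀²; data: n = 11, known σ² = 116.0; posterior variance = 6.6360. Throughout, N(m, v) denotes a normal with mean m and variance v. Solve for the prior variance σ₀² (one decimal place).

σ₀² = 17.9

Posterior precision equals prior precision plus data precision: 1/σ_n² = 1/σ₀² + n/σ².
So 1/σ₀² = 1/6.6360 − 11/116.0 = 0.150693 − 0.094828 = 0.055865.
Hence σ₀² = 1/0.055865 ≈ 17.9.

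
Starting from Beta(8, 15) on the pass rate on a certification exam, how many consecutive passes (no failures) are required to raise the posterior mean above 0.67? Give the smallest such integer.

After k passes and 0 failures the posterior is Beta(8+k, 15), with mean (8+k)/(8+15+k).
Set (8+k)/(23+k) > 0.67 and solve: k > (0.67·23 − 8)/(1 − 0.67) = 22.455.
The smallest integer exceeding 22.455 is 23, and checking k=23: (31)/(46) = 0.6739 > 0.67.

k = 23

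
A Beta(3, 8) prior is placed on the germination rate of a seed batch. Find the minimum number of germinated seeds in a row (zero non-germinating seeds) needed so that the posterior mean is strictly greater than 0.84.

k = 40

After k germinated seeds and 0 non-germinating seeds the posterior is Beta(3+k, 8), with mean (3+k)/(3+8+k).
Set (3+k)/(11+k) > 0.84 and solve: k > (0.84·11 − 3)/(1 − 0.84) = 39.000.
The smallest integer exceeding 39.000 is 40.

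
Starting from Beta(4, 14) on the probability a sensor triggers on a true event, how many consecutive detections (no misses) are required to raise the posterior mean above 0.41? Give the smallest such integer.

After k detections and 0 misses the posterior is Beta(4+k, 14), with mean (4+k)/(4+14+k).
Set (4+k)/(18+k) > 0.41 and solve: k > (0.41·18 − 4)/(1 − 0.41) = 5.729.
The smallest integer exceeding 5.729 is 6, and checking k=6: (10)/(24) = 0.4167 > 0.41.

k = 6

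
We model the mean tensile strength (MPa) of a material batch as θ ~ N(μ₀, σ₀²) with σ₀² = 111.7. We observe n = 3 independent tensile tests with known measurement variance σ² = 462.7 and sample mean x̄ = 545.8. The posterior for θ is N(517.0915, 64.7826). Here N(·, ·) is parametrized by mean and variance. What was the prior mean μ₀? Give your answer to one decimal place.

With known observation variance, the Normal–Normal posterior has precision τ_n = τ₀ + n/σ² and mean μ_n = (τ₀μ₀ + (n/σ²)x̄)/τ_n.
Here τ₀ = 1/111.7 = 0.008953 and τ_data = 3/462.7 = 0.006484, so τ_n = 0.015437.
Rearranging for μ₀: μ₀ = (μ_n·τ_n − τ_data·x̄)/τ₀ = (517.0915·0.015437 − 0.006484·545.8) / 0.008953 = 4.443374/0.008953 ≈ 496.3.

μ₀ = 496.3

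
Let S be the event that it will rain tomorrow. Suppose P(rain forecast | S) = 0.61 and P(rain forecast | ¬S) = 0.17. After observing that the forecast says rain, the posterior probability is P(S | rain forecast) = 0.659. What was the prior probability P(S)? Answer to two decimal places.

In odds form, posterior odds = prior odds × likelihood ratio, so prior odds = posterior odds ÷ LR.
Posterior odds = 0.659/(1−0.659) = 1.9326. LR = 0.61/0.17 = 3.5882.
Prior odds = 1.9326/3.5882 = 0.5386, so P(S) = 0.5386/(1+0.5386) ≈ 0.35.

P(S) = 0.35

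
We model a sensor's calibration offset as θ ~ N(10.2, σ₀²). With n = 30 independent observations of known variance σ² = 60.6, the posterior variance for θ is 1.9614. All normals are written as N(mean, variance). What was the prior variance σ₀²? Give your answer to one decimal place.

σ₀² = 67.6

Posterior precision equals prior precision plus data precision: 1/σ_n² = 1/σ₀² + n/σ².
So 1/σ₀² = 1/1.9614 − 30/60.6 = 0.509840 − 0.495050 = 0.014790.
Hence σ₀² = 1/0.014790 ≈ 67.6.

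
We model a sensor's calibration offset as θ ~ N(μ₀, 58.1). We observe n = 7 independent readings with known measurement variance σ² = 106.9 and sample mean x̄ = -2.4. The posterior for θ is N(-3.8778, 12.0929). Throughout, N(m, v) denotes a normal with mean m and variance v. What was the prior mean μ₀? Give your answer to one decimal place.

μ₀ = -9.5

The posterior mean is a precision-weighted average: μ_n = (τ₀μ₀ + τ_data·x̄)/(τ₀+τ_data), with τ₀=1/σ₀² and τ_data=n/σ².
Here τ₀ = 1/58.1 = 0.017212 and τ_data = 7/106.9 = 0.065482, so τ_n = 0.082694.
Rearranging for μ₀: μ₀ = (μ_n·τ_n − τ_data·x̄)/τ₀ = (-3.8778·0.082694 − 0.065482·-2.4) / 0.017212 = -0.163514/0.017212 ≈ -9.5.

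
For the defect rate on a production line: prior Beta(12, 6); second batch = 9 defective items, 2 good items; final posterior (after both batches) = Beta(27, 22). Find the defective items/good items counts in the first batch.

6 defective items and 14 good items

Sequential conjugate updates are equivalent to a single update on the pooled data, so total successes = posterior α − prior α and total failures = posterior β − prior β.
Total across both batches: 27−12=15 defective items, 22−6=16 good items.
Subtract the second batch: 15−9=6 defective items and 16−2=14 good items.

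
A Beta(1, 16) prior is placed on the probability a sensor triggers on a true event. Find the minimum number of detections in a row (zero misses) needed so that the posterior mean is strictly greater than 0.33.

k = 7

After k detections and 0 misses the posterior is Beta(1+k, 16), with mean (1+k)/(1+16+k).
Set (1+k)/(17+k) > 0.33 and solve: k > (0.33·17 − 1)/(1 − 0.33) = 6.881.
The smallest integer exceeding 6.881 is 7, and checking k=7: (8)/(24) = 0.3333 > 0.33.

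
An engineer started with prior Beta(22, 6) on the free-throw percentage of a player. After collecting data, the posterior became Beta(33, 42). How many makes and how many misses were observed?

11 makes and 36 misses

Beta is conjugate to the binomial likelihood: posterior = Beta(α+s, β+f).
So s = 33 − 22 = 11 and f = 42 − 6 = 36.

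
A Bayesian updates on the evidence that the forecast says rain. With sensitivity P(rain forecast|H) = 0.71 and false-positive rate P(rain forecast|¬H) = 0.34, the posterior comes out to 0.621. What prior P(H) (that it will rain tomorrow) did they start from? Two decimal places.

Bayes' rule in odds form gives O(H|E) = O(H)·[P(E|H)/P(E|¬H)], hence O(H) = O(H|E)/LR.
Posterior odds = 0.621/(1−0.621) = 1.6385. LR = 0.71/0.34 = 2.0882.
Prior odds = 1.6385/2.0882 = 0.7846, so P(H) = 0.7846/(1+0.7846) ≈ 0.44.

P(H) = 0.44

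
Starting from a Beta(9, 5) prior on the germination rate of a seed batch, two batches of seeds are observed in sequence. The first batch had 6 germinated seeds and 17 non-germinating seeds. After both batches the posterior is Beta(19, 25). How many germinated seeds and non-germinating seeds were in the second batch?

4 germinated seeds and 3 non-germinating seeds

Sequential conjugate updates are equivalent to a single update on the pooled data, so total successes = posterior α − prior α and total failures = posterior β − prior β.
Total across both batches: 19−9=10 germinated seeds, 25−5=20 non-germinating seeds.
Subtract the first batch: 10−6=4 germinated seeds and 20−17=3 non-germinating seeds.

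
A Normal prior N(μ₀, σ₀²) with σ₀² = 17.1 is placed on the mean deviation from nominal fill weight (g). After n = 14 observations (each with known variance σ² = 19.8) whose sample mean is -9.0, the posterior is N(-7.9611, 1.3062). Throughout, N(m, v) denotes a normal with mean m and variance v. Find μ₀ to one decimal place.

The posterior mean is a precision-weighted average: μ_n = (τ₀μ₀ + τ_data·x̄)/(τ₀+τ_data), with τ₀=1/σ₀² and τ_data=n/σ².
Here τ₀ = 1/17.1 = 0.058480 and τ_data = 14/19.8 = 0.707071, so τ_n = 0.765551.
Rearranging for μ₀: μ₀ = (μ_n·τ_n − τ_data·x̄)/τ₀ = (-7.9611·0.765551 − 0.707071·-9.0) / 0.058480 = 0.269011/0.058480 ≈ 4.6.

μ₀ = 4.6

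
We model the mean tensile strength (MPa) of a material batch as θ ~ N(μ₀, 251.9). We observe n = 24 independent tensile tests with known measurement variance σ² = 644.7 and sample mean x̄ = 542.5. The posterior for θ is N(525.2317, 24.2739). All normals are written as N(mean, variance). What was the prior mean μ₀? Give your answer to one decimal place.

μ₀ = 363.3

With known observation variance, the Normal–Normal posterior has precision τ_n = τ₀ + n/σ² and mean μ_n = (τ₀μ₀ + (n/σ²)x̄)/τ_n.
Here τ₀ = 1/251.9 = 0.003970 and τ_data = 24/644.7 = 0.037227, so τ_n = 0.041197.
Rearranging for μ₀: μ₀ = (μ_n·τ_n − τ_data·x̄)/τ₀ = (525.2317·0.041197 − 0.037227·542.5) / 0.003970 = 1.442323/0.003970 ≈ 363.3.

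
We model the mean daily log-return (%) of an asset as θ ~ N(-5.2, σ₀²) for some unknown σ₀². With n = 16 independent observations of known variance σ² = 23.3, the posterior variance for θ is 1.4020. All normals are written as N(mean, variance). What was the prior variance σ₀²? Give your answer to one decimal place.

For the Normal–Normal model with known σ², precisions add: τ_n = τ₀ + n/σ².
So 1/σ₀² = 1/1.4020 − 16/23.3 = 0.713267 − 0.686695 = 0.026572.
Hence σ₀² = 1/0.026572 ≈ 37.6.

σ₀² = 37.6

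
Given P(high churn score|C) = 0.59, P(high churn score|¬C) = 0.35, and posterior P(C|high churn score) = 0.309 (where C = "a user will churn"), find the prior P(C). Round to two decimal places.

In odds form, posterior odds = prior odds × likelihood ratio, so prior odds = posterior odds ÷ LR.
Posterior odds = 0.309/(1−0.309) = 0.4472. LR = 0.59/0.35 = 1.6857.
Prior odds = 0.4472/1.6857 = 0.2653, so P(C) = 0.2653/(1+0.2653) ≈ 0.21.

P(C) = 0.21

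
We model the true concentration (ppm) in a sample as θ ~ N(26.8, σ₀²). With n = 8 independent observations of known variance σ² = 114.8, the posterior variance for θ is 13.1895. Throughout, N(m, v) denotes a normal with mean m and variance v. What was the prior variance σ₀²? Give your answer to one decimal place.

σ₀² = 163.1

For the Normal–Normal model with known σ², precisions add: τ_n = τ₀ + n/σ².
So 1/σ₀² = 1/13.1895 − 8/114.8 = 0.075818 − 0.069686 = 0.006132.
Hence σ₀² = 1/0.006132 ≈ 163.1.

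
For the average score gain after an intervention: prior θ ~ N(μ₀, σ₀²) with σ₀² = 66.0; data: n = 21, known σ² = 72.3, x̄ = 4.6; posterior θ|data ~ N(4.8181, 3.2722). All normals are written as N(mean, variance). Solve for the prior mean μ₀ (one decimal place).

μ₀ = 9.0

With known observation variance, the Normal–Normal posterior has precision τ_n = τ₀ + n/σ² and mean μ_n = (τ₀μ₀ + (n/σ²)x̄)/τ_n.
Here τ₀ = 1/66.0 = 0.015152 and τ_data = 21/72.3 = 0.290456, so τ_n = 0.305608.
Rearranging for μ₀: μ₀ = (μ_n·τ_n − τ_data·x̄)/τ₀ = (4.8181·0.305608 − 0.290456·4.6) / 0.015152 = 0.136352/0.015152 ≈ 9.0.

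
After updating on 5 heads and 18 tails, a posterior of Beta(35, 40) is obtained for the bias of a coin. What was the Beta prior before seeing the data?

Beta(30, 22)

Under Beta–binomial conjugacy the posterior parameters are (a+s, b+f).
Subtract the data counts: 35−5=30, 40−18=22.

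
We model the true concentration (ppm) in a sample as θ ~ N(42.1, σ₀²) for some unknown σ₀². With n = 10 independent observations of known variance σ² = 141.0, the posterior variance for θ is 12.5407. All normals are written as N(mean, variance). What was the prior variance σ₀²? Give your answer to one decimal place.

Posterior precision equals prior precision plus data precision: 1/σ_n² = 1/σ₀² + n/σ².
So 1/σ₀² = 1/12.5407 − 10/141.0 = 0.079740 − 0.070922 = 0.008818.
Hence σ₀² = 1/0.008818 ≈ 113.4.

σ₀² = 113.4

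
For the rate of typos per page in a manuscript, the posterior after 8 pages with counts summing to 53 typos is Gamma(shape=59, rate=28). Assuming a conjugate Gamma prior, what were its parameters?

Gamma–Poisson conjugacy: posterior shape = α + Σxᵢ, posterior rate = β + n.
So α = 59 − 53 = 6 and β = 28 − 8 = 20.

Gamma(shape=6, rate=20)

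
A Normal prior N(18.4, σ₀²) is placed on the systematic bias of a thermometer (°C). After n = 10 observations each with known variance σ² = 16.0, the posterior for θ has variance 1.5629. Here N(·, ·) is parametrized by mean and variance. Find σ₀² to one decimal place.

For the Normal–Normal model with known σ², precisions add: τ_n = τ₀ + n/σ².
So 1/σ₀² = 1/1.5629 − 10/16.0 = 0.639836 − 0.625000 = 0.014836.
Hence σ₀² = 1/0.014836 ≈ 67.4.

σ₀² = 67.4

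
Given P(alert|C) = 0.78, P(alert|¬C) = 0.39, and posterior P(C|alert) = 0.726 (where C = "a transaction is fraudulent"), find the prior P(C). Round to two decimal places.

P(C) = 0.57

In odds form, posterior odds = prior odds × likelihood ratio, so prior odds = posterior odds ÷ LR.
Posterior odds = 0.726/(1−0.726) = 2.6496. LR = 0.78/0.39 = 2.0000.
Prior odds = 2.6496/2.0000 = 1.3248, so P(C) = 1.3248/(1+1.3248) ≈ 0.57.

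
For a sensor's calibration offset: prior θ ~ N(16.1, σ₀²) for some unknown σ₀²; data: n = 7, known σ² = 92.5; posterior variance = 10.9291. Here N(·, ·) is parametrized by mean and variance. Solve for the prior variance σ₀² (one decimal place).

σ₀² = 63.2

For the Normal–Normal model with known σ², precisions add: τ_n = τ₀ + n/σ².
So 1/σ₀² = 1/10.9291 − 7/92.5 = 0.091499 − 0.075676 = 0.015823.
Hence σ₀² = 1/0.015823 ≈ 63.2.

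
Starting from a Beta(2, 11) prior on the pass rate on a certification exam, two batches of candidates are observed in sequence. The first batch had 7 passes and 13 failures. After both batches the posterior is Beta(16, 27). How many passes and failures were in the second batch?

Sequential conjugate updates are equivalent to a single update on the pooled data, so total successes = posterior α − prior α and total failures = posterior β − prior β.
Total across both batches: 16−2=14 passes, 27−11=16 failures.
Subtract the first batch: 14−7=7 passes and 16−13=3 failures.

7 passes and 3 failures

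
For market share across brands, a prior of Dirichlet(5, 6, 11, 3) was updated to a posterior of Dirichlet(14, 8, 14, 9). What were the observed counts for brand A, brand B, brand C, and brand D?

counts (9, 2, 3, 6)

For a Dirichlet(α) prior with multinomial counts c, the posterior is Dirichlet(α + c) componentwise.
Counts are posterior − prior componentwise: 14−5=9, 8−6=2, 14−11=3, 9−3=6.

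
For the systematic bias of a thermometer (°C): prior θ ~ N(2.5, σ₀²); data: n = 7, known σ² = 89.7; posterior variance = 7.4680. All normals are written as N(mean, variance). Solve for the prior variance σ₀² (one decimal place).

Posterior precision equals prior precision plus data precision: 1/σ_n² = 1/σ₀² + n/σ².
So 1/σ₀² = 1/7.4680 − 7/89.7 = 0.133905 − 0.078038 = 0.055867.
Hence σ₀² = 1/0.055867 ≈ 17.9.

σ₀² = 17.9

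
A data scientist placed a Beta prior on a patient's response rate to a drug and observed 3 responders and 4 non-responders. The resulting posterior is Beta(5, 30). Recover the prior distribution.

Beta is conjugate to the binomial likelihood: posterior = Beta(α+s, β+f).
Subtract the data counts: 5−3=2, 30−4=26.

Beta(2, 26)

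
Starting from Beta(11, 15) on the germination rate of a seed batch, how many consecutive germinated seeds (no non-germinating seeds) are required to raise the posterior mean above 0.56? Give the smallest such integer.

After k germinated seeds and 0 non-germinating seeds the posterior is Beta(11+k, 15), with mean (11+k)/(11+15+k).
Set (11+k)/(26+k) > 0.56 and solve: k > (0.56·26 − 11)/(1 − 0.56) = 8.091.
The smallest integer exceeding 8.091 is 9.

k = 9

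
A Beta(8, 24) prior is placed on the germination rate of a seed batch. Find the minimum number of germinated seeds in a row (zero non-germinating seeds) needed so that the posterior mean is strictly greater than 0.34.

k = 5

After k germinated seeds and 0 non-germinating seeds the posterior is Beta(8+k, 24), with mean (8+k)/(8+24+k).
Set (8+k)/(32+k) > 0.34 and solve: k > (0.34·32 − 8)/(1 − 0.34) = 4.364.
The smallest integer exceeding 4.364 is 5.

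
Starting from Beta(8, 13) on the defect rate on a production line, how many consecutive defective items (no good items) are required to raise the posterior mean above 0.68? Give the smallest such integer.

k = 20

After k defective items and 0 good items the posterior is Beta(8+k, 13), with mean (8+k)/(8+13+k).
Set (8+k)/(21+k) > 0.68 and solve: k > (0.68·21 − 8)/(1 − 0.68) = 19.625.
The smallest integer exceeding 19.625 is 20, and checking k=20: (28)/(41) = 0.6829 > 0.68.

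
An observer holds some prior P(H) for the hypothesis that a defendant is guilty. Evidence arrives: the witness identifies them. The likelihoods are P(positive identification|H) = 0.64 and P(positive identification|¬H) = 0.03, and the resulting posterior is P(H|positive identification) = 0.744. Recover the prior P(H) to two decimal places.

P(H) = 0.12

Bayes' rule in odds form gives O(H|E) = O(H)·[P(E|H)/P(E|¬H)], hence O(H) = O(H|E)/LR.
Posterior odds = 0.744/(1−0.744) = 2.9062. LR = 0.64/0.03 = 21.3333.
Prior odds = 2.9062/21.3333 = 0.1362, so P(H) = 0.1362/(1+0.1362) ≈ 0.12.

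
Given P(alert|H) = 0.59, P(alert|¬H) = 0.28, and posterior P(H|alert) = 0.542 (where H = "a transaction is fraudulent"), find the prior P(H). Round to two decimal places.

P(H) = 0.36

In odds form, posterior odds = prior odds × likelihood ratio, so prior odds = posterior odds ÷ LR.
Posterior odds = 0.542/(1−0.542) = 1.1834. LR = 0.59/0.28 = 2.1071.
Prior odds = 1.1834/2.1071 = 0.5616, so P(H) = 0.5616/(1+0.5616) ≈ 0.36.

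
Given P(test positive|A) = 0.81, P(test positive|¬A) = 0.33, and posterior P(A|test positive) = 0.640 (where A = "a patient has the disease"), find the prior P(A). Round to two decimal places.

Bayes' rule in odds form gives O(A|E) = O(A)·[P(E|A)/P(E|¬A)], hence O(A) = O(A|E)/LR.
Posterior odds = 0.640/(1−0.640) = 1.7778. LR = 0.81/0.33 = 2.4545.
Prior odds = 1.7778/2.4545 = 0.7243, so P(A) = 0.7243/(1+0.7243) ≈ 0.42.

P(A) = 0.42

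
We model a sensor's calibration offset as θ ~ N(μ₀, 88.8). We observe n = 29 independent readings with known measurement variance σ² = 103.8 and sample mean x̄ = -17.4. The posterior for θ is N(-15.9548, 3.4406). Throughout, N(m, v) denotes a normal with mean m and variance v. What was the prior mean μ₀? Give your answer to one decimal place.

The posterior mean is a precision-weighted average: μ_n = (τ₀μ₀ + τ_data·x̄)/(τ₀+τ_data), with τ₀=1/σ₀² and τ_data=n/σ².
Here τ₀ = 1/88.8 = 0.011261 and τ_data = 29/103.8 = 0.279383, so τ_n = 0.290644.
Rearranging for μ₀: μ₀ = (μ_n·τ_n − τ_data·x̄)/τ₀ = (-15.9548·0.290644 − 0.279383·-17.4) / 0.011261 = 0.224097/0.011261 ≈ 19.9.

μ₀ = 19.9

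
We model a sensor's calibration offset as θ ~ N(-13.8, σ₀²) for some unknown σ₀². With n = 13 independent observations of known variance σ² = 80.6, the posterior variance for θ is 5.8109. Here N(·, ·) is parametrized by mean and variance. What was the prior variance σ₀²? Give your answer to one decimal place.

For the Normal–Normal model with known σ², precisions add: τ_n = τ₀ + n/σ².
So 1/σ₀² = 1/5.8109 − 13/80.6 = 0.172090 − 0.161290 = 0.010800.
Hence σ₀² = 1/0.010800 ≈ 92.6.

σ₀² = 92.6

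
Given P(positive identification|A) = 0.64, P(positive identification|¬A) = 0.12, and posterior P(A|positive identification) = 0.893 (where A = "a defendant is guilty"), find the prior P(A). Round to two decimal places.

P(A) = 0.61

In odds form, posterior odds = prior odds × likelihood ratio, so prior odds = posterior odds ÷ LR.
Posterior odds = 0.893/(1−0.893) = 8.3458. LR = 0.64/0.12 = 5.3333.
Prior odds = 8.3458/5.3333 = 1.5648, so P(A) = 1.5648/(1+1.5648) ≈ 0.61.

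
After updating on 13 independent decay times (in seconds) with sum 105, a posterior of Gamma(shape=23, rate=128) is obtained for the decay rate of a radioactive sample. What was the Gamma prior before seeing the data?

Gamma–exponential conjugacy: posterior shape = α + n, posterior rate = β + Σtᵢ.
So α = 23 − 13 = 10 and β = 128 − 105 = 23.

Gamma(shape=10, rate=23)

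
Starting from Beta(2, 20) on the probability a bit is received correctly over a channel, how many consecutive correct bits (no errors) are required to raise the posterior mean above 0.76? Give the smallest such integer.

k = 62

After k correct bits and 0 errors the posterior is Beta(2+k, 20), with mean (2+k)/(2+20+k).
Set (2+k)/(22+k) > 0.76 and solve: k > (0.76·22 − 2)/(1 − 0.76) = 61.333.
The smallest integer exceeding 61.333 is 62.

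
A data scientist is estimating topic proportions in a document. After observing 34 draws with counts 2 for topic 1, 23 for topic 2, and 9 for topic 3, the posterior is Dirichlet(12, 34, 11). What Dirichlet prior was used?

Dirichlet(10, 11, 2)

For a Dirichlet(α) prior with multinomial counts c, the posterior is Dirichlet(α + c) componentwise.
Subtract each count from the matching posterior parameter: 12−2=10, 34−23=11, 11−9=2.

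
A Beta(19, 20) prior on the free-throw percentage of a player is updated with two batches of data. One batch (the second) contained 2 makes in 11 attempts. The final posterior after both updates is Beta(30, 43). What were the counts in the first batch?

Because Beta–binomial updating is additive in the counts, the combined data contributed (α_post−α_prior, β_post−β_prior) successes and failures.
Total across both batches: 30−19=11 makes, 43−20=23 misses.
Subtract the second batch: 11−2=9 makes and 23−9=14 misses.

9 makes and 14 misses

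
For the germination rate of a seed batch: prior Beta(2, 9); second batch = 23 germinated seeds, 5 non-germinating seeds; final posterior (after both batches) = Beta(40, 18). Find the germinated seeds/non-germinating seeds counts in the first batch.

15 germinated seeds and 4 non-germinating seeds

Sequential conjugate updates are equivalent to a single update on the pooled data, so total successes = posterior α − prior α and total failures = posterior β − prior β.
Total across both batches: 40−2=38 germinated seeds, 18−9=9 non-germinating seeds.
Subtract the second batch: 38−23=15 germinated seeds and 9−5=4 non-germinating seeds.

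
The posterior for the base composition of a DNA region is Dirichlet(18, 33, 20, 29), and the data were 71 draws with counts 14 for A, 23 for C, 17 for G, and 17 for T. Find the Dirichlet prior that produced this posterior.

For a Dirichlet(α) prior with multinomial counts c, the posterior is Dirichlet(α + c) componentwise.
Subtract each count from the matching posterior parameter: 18−14=4, 33−23=10, 20−17=3, 29−17=12.

Dirichlet(4, 10, 3, 12)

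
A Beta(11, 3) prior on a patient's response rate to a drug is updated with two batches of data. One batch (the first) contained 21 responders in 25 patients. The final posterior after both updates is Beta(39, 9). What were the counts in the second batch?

Because Beta–binomial updating is additive in the counts, the combined data contributed (α_post−α_prior, β_post−β_prior) successes and failures.
Total across both batches: 39−11=28 responders, 9−3=6 non-responders.
Subtract the first batch: 28−21=7 responders and 6−4=2 non-responders.

7 responders and 2 non-responders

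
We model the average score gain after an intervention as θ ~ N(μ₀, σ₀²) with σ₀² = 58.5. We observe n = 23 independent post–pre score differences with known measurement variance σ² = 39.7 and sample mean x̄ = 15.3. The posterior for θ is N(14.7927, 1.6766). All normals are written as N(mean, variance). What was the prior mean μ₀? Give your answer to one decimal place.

μ₀ = -2.4

With known observation variance, the Normal–Normal posterior has precision τ_n = τ₀ + n/σ² and mean μ_n = (τ₀μ₀ + (n/σ²)x̄)/τ_n.
Here τ₀ = 1/58.5 = 0.017094 and τ_data = 23/39.7 = 0.579345, so τ_n = 0.596439.
Rearranging for μ₀: μ₀ = (μ_n·τ_n − τ_data·x̄)/τ₀ = (14.7927·0.596439 − 0.579345·15.3) / 0.017094 = -0.041035/0.017094 ≈ -2.4.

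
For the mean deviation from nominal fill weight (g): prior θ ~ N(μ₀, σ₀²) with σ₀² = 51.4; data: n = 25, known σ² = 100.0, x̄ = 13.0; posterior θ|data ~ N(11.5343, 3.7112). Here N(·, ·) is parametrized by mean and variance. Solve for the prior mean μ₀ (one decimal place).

With known observation variance, the Normal–Normal posterior has precision τ_n = τ₀ + n/σ² and mean μ_n = (τ₀μ₀ + (n/σ²)x̄)/τ_n.
Here τ₀ = 1/51.4 = 0.019455 and τ_data = 25/100.0 = 0.250000, so τ_n = 0.269455.
Rearranging for μ₀: μ₀ = (μ_n·τ_n − τ_data·x̄)/τ₀ = (11.5343·0.269455 − 0.250000·13.0) / 0.019455 = -0.142025/0.019455 ≈ -7.3.

μ₀ = -7.3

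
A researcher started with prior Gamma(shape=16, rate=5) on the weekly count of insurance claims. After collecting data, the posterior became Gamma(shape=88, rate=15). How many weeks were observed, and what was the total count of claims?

A Gamma(α, β) prior (rate parametrization) on a Poisson rate with n observations summing to S gives posterior Gamma(α+S, β+n).
Matching: Σxᵢ = 88 − 16 = 72 and n = 15 − 5 = 10.

n = 10 weeks with total 72 claims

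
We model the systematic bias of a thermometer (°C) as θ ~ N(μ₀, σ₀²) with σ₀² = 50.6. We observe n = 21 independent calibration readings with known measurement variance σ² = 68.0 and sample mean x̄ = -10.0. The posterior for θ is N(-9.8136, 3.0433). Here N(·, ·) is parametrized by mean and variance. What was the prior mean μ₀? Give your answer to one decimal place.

The posterior mean is a precision-weighted average: μ_n = (τ₀μ₀ + τ_data·x̄)/(τ₀+τ_data), with τ₀=1/σ₀² and τ_data=n/σ².
Here τ₀ = 1/50.6 = 0.019763 and τ_data = 21/68.0 = 0.308824, so τ_n = 0.328587.
Rearranging for μ₀: μ₀ = (μ_n·τ_n − τ_data·x̄)/τ₀ = (-9.8136·0.328587 − 0.308824·-10.0) / 0.019763 = -0.136381/0.019763 ≈ -6.9.

μ₀ = -6.9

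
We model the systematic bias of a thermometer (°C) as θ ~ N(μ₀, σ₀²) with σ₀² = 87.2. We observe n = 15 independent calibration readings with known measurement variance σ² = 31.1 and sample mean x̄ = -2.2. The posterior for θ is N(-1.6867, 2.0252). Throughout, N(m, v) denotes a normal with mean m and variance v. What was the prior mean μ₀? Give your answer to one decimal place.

The posterior mean is a precision-weighted average: μ_n = (τ₀μ₀ + τ_data·x̄)/(τ₀+τ_data), with τ₀=1/σ₀² and τ_data=n/σ².
Here τ₀ = 1/87.2 = 0.011468 and τ_data = 15/31.1 = 0.482315, so τ_n = 0.493783.
Rearranging for μ₀: μ₀ = (μ_n·τ_n − τ_data·x̄)/τ₀ = (-1.6867·0.493783 − 0.482315·-2.2) / 0.011468 = 0.228229/0.011468 ≈ 19.9.

μ₀ = 19.9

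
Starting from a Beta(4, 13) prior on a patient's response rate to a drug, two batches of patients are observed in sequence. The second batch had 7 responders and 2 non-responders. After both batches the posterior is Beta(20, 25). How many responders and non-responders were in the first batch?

Because Beta–binomial updating is additive in the counts, the combined data contributed (α_post−α_prior, β_post−β_prior) successes and failures.
Total across both batches: 20−4=16 responders, 25−13=12 non-responders.
Subtract the second batch: 16−7=9 responders and 12−2=10 non-responders.

9 responders and 10 non-responders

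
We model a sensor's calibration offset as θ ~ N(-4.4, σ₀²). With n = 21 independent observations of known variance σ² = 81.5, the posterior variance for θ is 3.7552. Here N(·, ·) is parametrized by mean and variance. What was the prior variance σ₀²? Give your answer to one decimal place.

For the Normal–Normal model with known σ², precisions add: τ_n = τ₀ + n/σ².
So 1/σ₀² = 1/3.7552 − 21/81.5 = 0.266297 − 0.257669 = 0.008628.
Hence σ₀² = 1/0.008628 ≈ 115.9.

σ₀² = 115.9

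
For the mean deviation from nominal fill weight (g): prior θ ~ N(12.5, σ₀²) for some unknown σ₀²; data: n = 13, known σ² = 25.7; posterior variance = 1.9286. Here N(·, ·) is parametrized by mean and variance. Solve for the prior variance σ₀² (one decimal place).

σ₀² = 78.9

For the Normal–Normal model with known σ², precisions add: τ_n = τ₀ + n/σ².
So 1/σ₀² = 1/1.9286 − 13/25.7 = 0.518511 − 0.505837 = 0.012674.
Hence σ₀² = 1/0.012674 ≈ 78.9.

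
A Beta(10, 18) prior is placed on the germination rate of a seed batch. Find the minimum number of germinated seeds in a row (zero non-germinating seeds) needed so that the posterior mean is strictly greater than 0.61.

k = 19

After k germinated seeds and 0 non-germinating seeds the posterior is Beta(10+k, 18), with mean (10+k)/(10+18+k).
Set (10+k)/(28+k) > 0.61 and solve: k > (0.61·28 − 10)/(1 − 0.61) = 18.154.
The smallest integer exceeding 18.154 is 19, and checking k=19: (29)/(47) = 0.6170 > 0.61.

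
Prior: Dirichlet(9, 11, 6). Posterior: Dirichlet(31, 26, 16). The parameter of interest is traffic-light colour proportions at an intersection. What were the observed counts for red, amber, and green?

For a Dirichlet(α) prior with multinomial counts c, the posterior is Dirichlet(α + c) componentwise.
Counts are posterior − prior componentwise: 31−9=22, 26−11=15, 16−6=10.

counts (22, 15, 10)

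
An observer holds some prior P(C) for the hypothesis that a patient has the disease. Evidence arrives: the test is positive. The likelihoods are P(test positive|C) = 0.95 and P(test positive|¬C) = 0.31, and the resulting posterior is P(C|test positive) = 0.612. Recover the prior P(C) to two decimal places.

P(C) = 0.34

In odds form, posterior odds = prior odds × likelihood ratio, so prior odds = posterior odds ÷ LR.
Posterior odds = 0.612/(1−0.612) = 1.5773. LR = 0.95/0.31 = 3.0645.
Prior odds = 1.5773/3.0645 = 0.5147, so P(C) = 0.5147/(1+0.5147) ≈ 0.34.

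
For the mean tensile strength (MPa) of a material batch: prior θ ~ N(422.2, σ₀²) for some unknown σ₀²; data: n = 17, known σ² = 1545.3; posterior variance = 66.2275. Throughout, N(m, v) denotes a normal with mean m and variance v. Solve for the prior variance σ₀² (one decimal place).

σ₀² = 244.0

For the Normal–Normal model with known σ², precisions add: τ_n = τ₀ + n/σ².
So 1/σ₀² = 1/66.2275 − 17/1545.3 = 0.015099 − 0.011001 = 0.004098.
Hence σ₀² = 1/0.004098 ≈ 244.0.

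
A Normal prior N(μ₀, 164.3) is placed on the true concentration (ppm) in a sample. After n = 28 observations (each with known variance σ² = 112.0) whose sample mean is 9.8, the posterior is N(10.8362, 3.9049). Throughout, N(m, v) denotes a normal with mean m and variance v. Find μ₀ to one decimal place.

With known observation variance, the Normal–Normal posterior has precision τ_n = τ₀ + n/σ² and mean μ_n = (τ₀μ₀ + (n/σ²)x̄)/τ_n.
Here τ₀ = 1/164.3 = 0.006086 and τ_data = 28/112.0 = 0.250000, so τ_n = 0.256086.
Rearranging for μ₀: μ₀ = (μ_n·τ_n − τ_data·x̄)/τ₀ = (10.8362·0.256086 − 0.250000·9.8) / 0.006086 = 0.324999/0.006086 ≈ 53.4.

μ₀ = 53.4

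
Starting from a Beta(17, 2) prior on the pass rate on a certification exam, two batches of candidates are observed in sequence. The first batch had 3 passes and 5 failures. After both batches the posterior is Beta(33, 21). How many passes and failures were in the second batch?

Sequential conjugate updates are equivalent to a single update on the pooled data, so total successes = posterior α − prior α and total failures = posterior β − prior β.
Total across both batches: 33−17=16 passes, 21−2=19 failures.
Subtract the first batch: 16−3=13 passes and 19−5=14 failures.

13 passes and 14 failures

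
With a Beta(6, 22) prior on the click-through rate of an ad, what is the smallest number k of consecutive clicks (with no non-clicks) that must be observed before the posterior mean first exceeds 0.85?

After k clicks and 0 non-clicks the posterior is Beta(6+k, 22), with mean (6+k)/(6+22+k).
Set (6+k)/(28+k) > 0.85 and solve: k > (0.85·28 − 6)/(1 − 0.85) = 118.667.
The smallest integer exceeding 118.667 is 119, and checking k=119: (125)/(147) = 0.8503 > 0.85.

k = 119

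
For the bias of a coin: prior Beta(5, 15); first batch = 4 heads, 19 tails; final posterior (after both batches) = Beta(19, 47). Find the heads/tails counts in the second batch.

10 heads and 13 tails

Because Beta–binomial updating is additive in the counts, the combined data contributed (α_post−α_prior, β_post−β_prior) successes and failures.
Total across both batches: 19−5=14 heads, 47−15=32 tails.
Subtract the first batch: 14−4=10 heads and 32−19=13 tails.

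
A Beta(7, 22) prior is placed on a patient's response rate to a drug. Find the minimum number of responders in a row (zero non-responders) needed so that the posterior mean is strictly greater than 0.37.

k = 6

After k responders and 0 non-responders the posterior is Beta(7+k, 22), with mean (7+k)/(7+22+k).
Set (7+k)/(29+k) > 0.37 and solve: k > (0.37·29 − 7)/(1 − 0.37) = 5.921.
The smallest integer exceeding 5.921 is 6, and checking k=6: (13)/(35) = 0.3714 > 0.37.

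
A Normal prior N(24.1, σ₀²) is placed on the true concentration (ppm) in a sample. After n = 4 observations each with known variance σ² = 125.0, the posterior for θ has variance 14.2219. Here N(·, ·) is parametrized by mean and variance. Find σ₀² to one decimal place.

For the Normal–Normal model with known σ², precisions add: τ_n = τ₀ + n/σ².
So 1/σ₀² = 1/14.2219 − 4/125.0 = 0.070314 − 0.032000 = 0.038314.
Hence σ₀² = 1/0.038314 ≈ 26.1.

σ₀² = 26.1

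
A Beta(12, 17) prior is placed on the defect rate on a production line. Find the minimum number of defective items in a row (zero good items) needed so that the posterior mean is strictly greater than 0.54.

k = 8

After k defective items and 0 good items the posterior is Beta(12+k, 17), with mean (12+k)/(12+17+k).
Set (12+k)/(29+k) > 0.54 and solve: k > (0.54·29 − 12)/(1 − 0.54) = 7.957.
The smallest integer exceeding 7.957 is 8.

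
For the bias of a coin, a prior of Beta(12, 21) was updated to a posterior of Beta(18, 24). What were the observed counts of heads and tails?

6 heads and 3 tails

A Beta(α, β) prior with s successes and f failures in binomial data gives a Beta(α+s, β+f) posterior.
So s = 18 − 12 = 6 and f = 24 − 21 = 3.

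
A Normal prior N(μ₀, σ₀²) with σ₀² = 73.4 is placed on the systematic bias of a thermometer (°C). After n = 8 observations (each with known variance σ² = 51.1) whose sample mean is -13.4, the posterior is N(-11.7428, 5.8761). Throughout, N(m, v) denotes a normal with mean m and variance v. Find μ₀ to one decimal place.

The posterior mean is a precision-weighted average: μ_n = (τ₀μ₀ + τ_data·x̄)/(τ₀+τ_data), with τ₀=1/σ₀² and τ_data=n/σ².
Here τ₀ = 1/73.4 = 0.013624 and τ_data = 8/51.1 = 0.156556, so τ_n = 0.170180.
Rearranging for μ₀: μ₀ = (μ_n·τ_n − τ_data·x̄)/τ₀ = (-11.7428·0.170180 − 0.156556·-13.4) / 0.013624 = 0.099461/0.013624 ≈ 7.3.

μ₀ = 7.3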